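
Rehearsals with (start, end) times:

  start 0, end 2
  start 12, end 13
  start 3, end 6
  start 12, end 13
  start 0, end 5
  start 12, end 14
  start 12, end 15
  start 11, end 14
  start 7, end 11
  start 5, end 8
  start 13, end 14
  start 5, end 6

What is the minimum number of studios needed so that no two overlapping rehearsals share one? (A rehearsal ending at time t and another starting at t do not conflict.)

The answer is the maximum number of intervals overlapping at any instant.
Events (time:±→running): 0:+→1 0:+→2 2:-→1 3:+→2 5:-→1 5:+→2 5:+→3 6:-→2 6:-→1 7:+→2 8:-→1 11:-→0 11:+→1 12:+→2 12:+→3 12:+→4 12:+→5 … peak 5.

5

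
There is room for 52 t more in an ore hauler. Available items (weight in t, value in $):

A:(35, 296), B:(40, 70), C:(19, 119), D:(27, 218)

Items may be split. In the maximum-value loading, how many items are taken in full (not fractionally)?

1

Sort by value per unit weight and fill in that order.
Ratios (sorted): A 8.46, D 8.07, C 6.26, B 1.75
take A (35 @ 296); take 17/27 of D → 137.26. Capacity used 52/52.
1 item(s) taken whole; one partial (take 17/27 of D).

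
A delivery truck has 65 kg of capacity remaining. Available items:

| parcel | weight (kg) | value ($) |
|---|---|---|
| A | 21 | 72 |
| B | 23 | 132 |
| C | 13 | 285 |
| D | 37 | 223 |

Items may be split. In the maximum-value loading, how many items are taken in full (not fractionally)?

Ratios (sorted): C 21.92, D 6.03, B 5.74, A 3.43
take C (13 @ 285); take D (37 @ 223); take 15/23 of B → 86.09. Capacity used 65/65.
2 item(s) taken whole; one partial (take 15/23 of B).

2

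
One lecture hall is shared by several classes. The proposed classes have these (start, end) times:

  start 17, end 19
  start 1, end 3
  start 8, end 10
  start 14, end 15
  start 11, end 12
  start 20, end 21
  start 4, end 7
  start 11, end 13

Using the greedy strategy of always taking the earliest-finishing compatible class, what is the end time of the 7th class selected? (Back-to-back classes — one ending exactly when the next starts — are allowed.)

Sort by end time and greedily take each interval whose start is ≥ the last chosen end.
By end time: (1,3), (4,7), (8,10), (11,12), (11,13), (14,15), (17,19), (20,21).
Pick (1,3); next start ≥ 3 → (4,7); next start ≥ 7 → (8,10); next start ≥ 10 → (11,12); next start ≥ 12 → (14,15); next start ≥ 15 → (17,19); next start ≥ 19 → (20,21).
Selected: (1,3) (4,7) (8,10) (11,12) (14,15) (17,19) (20,21)

21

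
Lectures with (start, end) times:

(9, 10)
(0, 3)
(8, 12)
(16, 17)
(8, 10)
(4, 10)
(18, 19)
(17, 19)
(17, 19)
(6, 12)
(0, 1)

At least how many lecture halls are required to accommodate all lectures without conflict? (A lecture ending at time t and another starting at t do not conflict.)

5

Events (time:±→running): 0:+→1 0:+→2 1:-→1 3:-→0 4:+→1 6:+→2 8:+→3 8:+→4 9:+→5 … peak 5.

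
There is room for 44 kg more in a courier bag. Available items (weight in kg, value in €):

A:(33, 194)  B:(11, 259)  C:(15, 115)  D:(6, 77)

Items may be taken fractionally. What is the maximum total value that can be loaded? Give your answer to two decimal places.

Sort by value per unit weight and fill in that order.
Ratios (sorted): B 23.55, D 12.83, C 7.67, A 5.88
take B (11 @ 259); take D (6 @ 77); take C (15 @ 115); take 12/33 of A → 70.55. Capacity used 44/44.
Total value = 521.55

521.55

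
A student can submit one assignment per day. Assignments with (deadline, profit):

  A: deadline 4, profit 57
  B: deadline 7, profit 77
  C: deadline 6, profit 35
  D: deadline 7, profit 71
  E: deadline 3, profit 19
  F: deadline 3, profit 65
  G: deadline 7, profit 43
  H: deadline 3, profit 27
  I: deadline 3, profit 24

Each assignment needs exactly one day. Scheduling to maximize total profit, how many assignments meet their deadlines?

7

By profit: B(d7,77), D(d7,71), F(d3,65), A(d4,57), G(d7,43), C(d6,35), H(d3,27), I(d3,24), E(d3,19)
B→slot 7; D→slot 6; F→slot 3; A→slot 4; G→slot 5; C→slot 2; H→slot 1; I skipped; E skipped.
7 of 9 scheduled.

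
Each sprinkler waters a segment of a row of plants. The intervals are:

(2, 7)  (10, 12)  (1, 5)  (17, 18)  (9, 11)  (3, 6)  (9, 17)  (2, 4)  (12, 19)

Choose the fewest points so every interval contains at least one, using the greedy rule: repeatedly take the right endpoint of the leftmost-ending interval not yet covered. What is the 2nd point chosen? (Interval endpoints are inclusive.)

11

Sort by right endpoint; whenever an interval is uncovered, place a point at its right end.
Sorted: [2,4] [1,5] [3,6] [2,7] [9,11] [10,12] [9,17] [17,18] [12,19]
{[2,4],[1,5],[3,6],[2,7]} hit by 4; {[9,11],[10,12],[9,17]} hit by 11; {[17,18],[12,19]} hit by 18.
Points: 4, 11, 18 (3 total).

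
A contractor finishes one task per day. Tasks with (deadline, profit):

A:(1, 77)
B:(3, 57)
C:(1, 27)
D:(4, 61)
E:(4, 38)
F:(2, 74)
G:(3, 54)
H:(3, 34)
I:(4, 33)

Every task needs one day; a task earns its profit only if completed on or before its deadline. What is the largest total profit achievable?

Sort by profit descending; place each in the latest free slot ≤ its deadline.
Profit order: A=77 F=74 D=61 B=57 G=54 E=38 H=34 I=33 C=27
Assign: A→slot 1, F→slot 2, D→slot 4, B→slot 3, G skipped, E skipped, H skipped, I skipped, C skipped.
Slots: [1:A] [2:F] [3:B] [4:D]
Profit = 77 + 74 + 57 + 61 = 269

269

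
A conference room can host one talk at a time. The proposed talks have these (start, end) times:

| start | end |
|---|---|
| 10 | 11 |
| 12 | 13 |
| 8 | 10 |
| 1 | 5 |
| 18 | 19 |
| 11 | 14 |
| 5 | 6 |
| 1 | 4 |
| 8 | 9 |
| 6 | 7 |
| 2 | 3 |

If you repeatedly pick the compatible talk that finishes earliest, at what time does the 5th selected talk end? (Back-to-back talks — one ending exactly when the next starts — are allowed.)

Greedy by earliest finish: after sorting by end time, pick each interval compatible with the last pick.
By end time: (2,3), (1,4), (1,5), (5,6), (6,7), (8,9), (8,10), (10,11), (12,13), (11,14), (18,19).
Pick (2,3); next start ≥ 3 → (5,6); next start ≥ 6 → (6,7); next start ≥ 7 → (8,9); next start ≥ 9 → (10,11); next start ≥ 11 → (12,13); next start ≥ 13 → (18,19).
Selected: (2,3) (5,6) (6,7) (8,9) (10,11) (12,13) (18,19)

11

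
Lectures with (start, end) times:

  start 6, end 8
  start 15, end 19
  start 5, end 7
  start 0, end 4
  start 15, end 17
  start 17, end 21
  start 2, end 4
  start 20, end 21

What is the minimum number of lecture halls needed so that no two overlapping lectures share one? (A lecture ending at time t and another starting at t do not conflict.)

The answer is the maximum number of intervals overlapping at any instant.
Events (time:±→running): 0:+→1 2:+→2 … peak 2.

2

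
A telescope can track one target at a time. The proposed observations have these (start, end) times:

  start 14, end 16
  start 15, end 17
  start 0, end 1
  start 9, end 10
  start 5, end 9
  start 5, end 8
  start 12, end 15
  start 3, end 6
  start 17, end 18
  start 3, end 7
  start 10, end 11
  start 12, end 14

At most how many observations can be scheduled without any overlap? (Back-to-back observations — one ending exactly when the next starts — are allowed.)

Sort by end time and greedily take each interval whose start is ≥ the last chosen end.
By end time: (0,1), (3,6), (3,7), (5,8), (5,9), (9,10), (10,11), (12,14), (12,15), (14,16), (15,17), (17,18).
Pick (0,1); next start ≥ 1 → (3,6); next start ≥ 6 → (9,10); next start ≥ 10 → (10,11); next start ≥ 11 → (12,14); next start ≥ 14 → (14,16); next start ≥ 16 → (17,18).
Selected 7 observations.

7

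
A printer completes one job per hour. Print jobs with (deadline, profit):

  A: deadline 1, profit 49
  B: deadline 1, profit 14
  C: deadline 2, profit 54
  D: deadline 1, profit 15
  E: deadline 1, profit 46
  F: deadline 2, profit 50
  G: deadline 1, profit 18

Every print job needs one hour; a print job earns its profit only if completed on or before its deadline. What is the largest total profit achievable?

104

Sort by profit descending; place each in the latest free slot ≤ its deadline.
Profit order: C=54 F=50 A=49 E=46 G=18 D=15 B=14
Assign: C→slot 2, F→slot 1, A skipped, E skipped, G skipped, D skipped, B skipped.
Slots: [1:F] [2:C]
Profit = 50 + 54 = 104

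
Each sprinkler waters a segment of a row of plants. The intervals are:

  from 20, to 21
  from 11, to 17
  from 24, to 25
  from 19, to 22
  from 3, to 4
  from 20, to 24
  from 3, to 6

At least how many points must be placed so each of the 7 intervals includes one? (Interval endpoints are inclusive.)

4

Process intervals by earliest right end; each time one isn't hit yet, stab at its right endpoint.
By right end: [3,4]  [3,6]  [11,17]  [20,21]  [19,22]  [20,24]  [24,25]
[3,4] uncovered → point at 4; [11,17] uncovered → point at 17; [20,21] uncovered → point at 21; [24,25] uncovered → point at 25.
Points: 4, 17, 21, 25 (4 total).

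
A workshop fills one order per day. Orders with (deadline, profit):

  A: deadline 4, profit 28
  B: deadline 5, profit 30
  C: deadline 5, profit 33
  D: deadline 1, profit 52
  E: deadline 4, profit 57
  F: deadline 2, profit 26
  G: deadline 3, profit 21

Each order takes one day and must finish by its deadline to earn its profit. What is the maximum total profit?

By profit: E(d4,57), D(d1,52), C(d5,33), B(d5,30), A(d4,28), F(d2,26), G(d3,21)
E→slot 4; D→slot 1; C→slot 5; B→slot 3; A→slot 2; F skipped; G skipped.
Profit = 52 + 28 + 30 + 57 + 33 = 200

200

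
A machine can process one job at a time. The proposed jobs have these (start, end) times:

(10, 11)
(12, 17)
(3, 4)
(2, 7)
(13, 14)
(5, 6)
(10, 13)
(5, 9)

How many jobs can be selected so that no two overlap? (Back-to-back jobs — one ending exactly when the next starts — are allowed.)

4

Sorted by end: (3,4)  (5,6)  (2,7)  (5,9)  (10,11)  (10,13)  (13,14)  (12,17)
take (3,4); take (5,6); take (10,11); take (13,14).
Selected 4 jobs.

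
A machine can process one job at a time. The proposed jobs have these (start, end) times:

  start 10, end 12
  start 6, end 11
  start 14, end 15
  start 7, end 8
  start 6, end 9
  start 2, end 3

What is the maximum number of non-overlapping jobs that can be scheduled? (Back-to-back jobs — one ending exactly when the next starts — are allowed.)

Greedy by earliest finish: after sorting by end time, pick each interval compatible with the last pick.
Sorted by end: (2,3)  (7,8)  (6,9)  (6,11)  (10,12)  (14,15)
take (2,3); take (7,8); skip (6,9); skip (6,11); take (10,12); take (14,15).
Selected 4 jobs.

4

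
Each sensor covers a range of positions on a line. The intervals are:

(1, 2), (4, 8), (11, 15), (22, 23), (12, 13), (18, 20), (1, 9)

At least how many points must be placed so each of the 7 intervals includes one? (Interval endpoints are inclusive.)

Sorted: [1,2] [4,8] [1,9] [12,13] [11,15] [18,20] [22,23]
{[1,2]} hit by 2; {[4,8],[1,9]} hit by 8; {[12,13],[11,15]} hit by 13; {[18,20]} hit by 20; {[22,23]} hit by 23.
Points: 2, 8, 13, 20, 23 (5 total).

5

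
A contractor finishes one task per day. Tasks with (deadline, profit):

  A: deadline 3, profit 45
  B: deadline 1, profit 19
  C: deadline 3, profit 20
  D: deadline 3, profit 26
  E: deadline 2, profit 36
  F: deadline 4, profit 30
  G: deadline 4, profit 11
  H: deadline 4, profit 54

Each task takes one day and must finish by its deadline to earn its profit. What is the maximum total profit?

Sort by profit descending; place each in the latest free slot ≤ its deadline.
Profit order: H=54 A=45 E=36 F=30 D=26 C=20 B=19 G=11
Assign: H→slot 4, A→slot 3, E→slot 2, F→slot 1, D skipped, C skipped, B skipped, G skipped.
Slots: [1:F] [2:E] [3:A] [4:H]
Profit = 30 + 36 + 45 + 54 = 165

165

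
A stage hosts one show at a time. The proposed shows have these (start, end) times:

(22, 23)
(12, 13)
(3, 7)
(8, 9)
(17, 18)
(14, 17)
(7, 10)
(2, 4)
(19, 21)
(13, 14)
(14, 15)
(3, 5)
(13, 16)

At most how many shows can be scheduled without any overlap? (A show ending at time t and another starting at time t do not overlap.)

8

Greedy by earliest finish: after sorting by end time, pick each interval compatible with the last pick.
Sorted by end: (2,4)  (3,5)  (3,7)  (8,9)  (7,10)  (12,13)  (13,14)  (14,15)  (13,16)  (14,17)  (17,18)  (19,21)  (22,23)
take (2,4); take (8,9); take (12,13); take (13,14); take (14,15); take (17,18); take (19,21); take (22,23).
Selected 8 shows.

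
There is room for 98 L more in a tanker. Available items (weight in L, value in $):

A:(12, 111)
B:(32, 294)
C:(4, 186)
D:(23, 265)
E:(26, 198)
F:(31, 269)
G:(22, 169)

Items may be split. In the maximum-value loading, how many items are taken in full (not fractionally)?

Order: C (186/4=46.50) > D (265/23=11.52) > A (111/12=9.25) > B (294/32=9.19) > F (269/31=8.68) > G (169/22=7.68) > E (198/26=7.62)
Fill: take C (4 @ 186) → take D (23 @ 265) → take A (12 @ 111) → take B (32 @ 294) → take 27/31 of F → 234.29; 98/98 used.
4 item(s) taken whole; one partial (take 27/31 of F).

4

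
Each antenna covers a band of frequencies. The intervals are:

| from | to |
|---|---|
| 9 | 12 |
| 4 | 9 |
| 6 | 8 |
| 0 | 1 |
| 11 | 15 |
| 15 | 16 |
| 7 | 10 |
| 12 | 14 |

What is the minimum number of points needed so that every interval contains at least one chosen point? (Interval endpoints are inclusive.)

Sort by right endpoint; whenever an interval is uncovered, place a point at its right end.
By right end: [0,1]  [6,8]  [4,9]  [7,10]  [9,12]  [12,14]  [11,15]  [15,16]
[0,1] uncovered → point at 1; [6,8] uncovered → point at 8; [9,12] uncovered → point at 12; [15,16] uncovered → point at 16.
Points: 1, 8, 12, 16 (4 total).

4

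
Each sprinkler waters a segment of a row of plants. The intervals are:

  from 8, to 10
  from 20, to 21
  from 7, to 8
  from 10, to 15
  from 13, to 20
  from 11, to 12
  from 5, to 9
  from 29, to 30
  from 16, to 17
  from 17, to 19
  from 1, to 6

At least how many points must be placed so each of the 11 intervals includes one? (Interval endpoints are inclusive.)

Process intervals by earliest right end; each time one isn't hit yet, stab at its right endpoint.
By right end: [1,6]  [7,8]  [5,9]  [8,10]  [11,12]  [10,15]  [16,17]  [17,19]  [13,20]  [20,21]  [29,30]
[1,6] uncovered → point at 6; [7,8] uncovered → point at 8; [11,12] uncovered → point at 12; [16,17] uncovered → point at 17; [20,21] uncovered → point at 21; [29,30] uncovered → point at 30.
Points: 6, 8, 12, 17, 21, 30 (6 total).

6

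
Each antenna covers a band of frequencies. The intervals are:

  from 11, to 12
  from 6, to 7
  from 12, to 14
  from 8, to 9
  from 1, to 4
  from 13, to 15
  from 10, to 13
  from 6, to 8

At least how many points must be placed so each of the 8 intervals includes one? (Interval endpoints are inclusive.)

5

By right end: [1,4]  [6,7]  [6,8]  [8,9]  [11,12]  [10,13]  [12,14]  [13,15]
[1,4] uncovered → point at 4; [6,7] uncovered → point at 7; [8,9] uncovered → point at 9; [11,12] uncovered → point at 12; [13,15] uncovered → point at 15.
Points: 4, 7, 9, 12, 15 (5 total).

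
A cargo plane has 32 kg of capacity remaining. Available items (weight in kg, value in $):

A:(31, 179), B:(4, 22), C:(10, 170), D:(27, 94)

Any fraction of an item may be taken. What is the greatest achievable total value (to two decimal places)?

Sort by value per unit weight and fill in that order.
Ratios (sorted): C 17.00, A 5.77, B 5.50, D 3.48
take C (10 @ 170); take 22/31 of A → 127.03. Capacity used 32/32.
Total value = 297.03

297.03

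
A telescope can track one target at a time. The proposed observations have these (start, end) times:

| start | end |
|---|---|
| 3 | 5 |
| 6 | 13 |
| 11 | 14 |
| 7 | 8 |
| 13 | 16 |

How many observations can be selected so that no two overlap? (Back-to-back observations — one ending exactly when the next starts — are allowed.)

Greedy by earliest finish: after sorting by end time, pick each interval compatible with the last pick.
Sorted by end: (3,5)  (7,8)  (6,13)  (11,14)  (13,16)
take (3,5); take (7,8); take (11,14).
Selected 3 observations.

3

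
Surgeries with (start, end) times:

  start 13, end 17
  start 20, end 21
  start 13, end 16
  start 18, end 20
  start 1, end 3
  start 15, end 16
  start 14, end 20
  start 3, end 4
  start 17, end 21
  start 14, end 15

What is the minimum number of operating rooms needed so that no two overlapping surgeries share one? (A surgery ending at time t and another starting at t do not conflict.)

4

The answer is the maximum number of intervals overlapping at any instant.
Events (time:±→running): 1:+→1 3:-→0 3:+→1 4:-→0 13:+→1 13:+→2 14:+→3 14:+→4 … peak 4.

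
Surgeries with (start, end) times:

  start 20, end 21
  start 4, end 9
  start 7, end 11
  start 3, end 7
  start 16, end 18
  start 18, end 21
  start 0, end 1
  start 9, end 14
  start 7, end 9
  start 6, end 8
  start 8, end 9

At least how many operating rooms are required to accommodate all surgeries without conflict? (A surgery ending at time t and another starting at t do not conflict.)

4

Events (time:±→running): 0:+→1 1:-→0 3:+→1 4:+→2 6:+→3 7:-→2 7:+→3 7:+→4 … peak 4.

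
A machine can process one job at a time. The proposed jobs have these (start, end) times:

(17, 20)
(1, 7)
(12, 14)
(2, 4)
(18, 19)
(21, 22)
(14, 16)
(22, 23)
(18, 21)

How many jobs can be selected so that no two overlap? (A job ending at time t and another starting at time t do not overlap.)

Sorted by end: (2,4)  (1,7)  (12,14)  (14,16)  (18,19)  (17,20)  (18,21)  (21,22)  (22,23)
take (2,4); skip (1,7); take (12,14); take (14,16); take (18,19); take (21,22); take (22,23).
Selected 6 jobs.

6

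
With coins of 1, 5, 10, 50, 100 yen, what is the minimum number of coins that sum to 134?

134 = 1×100 + 3×10 + 4×1
Total coins = 1 + 3 + 4 = 8

8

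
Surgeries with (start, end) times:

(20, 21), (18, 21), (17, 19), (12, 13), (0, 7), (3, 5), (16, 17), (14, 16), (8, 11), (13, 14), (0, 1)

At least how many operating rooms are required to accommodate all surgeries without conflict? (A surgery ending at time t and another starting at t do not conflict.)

2

The answer is the maximum number of intervals overlapping at any instant.
Events (time:±→running): 0:+→1 0:+→2 … peak 2.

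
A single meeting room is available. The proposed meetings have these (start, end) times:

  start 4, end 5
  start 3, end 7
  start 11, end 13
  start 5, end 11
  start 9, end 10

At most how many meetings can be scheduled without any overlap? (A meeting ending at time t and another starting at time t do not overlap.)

3

Greedy by earliest finish: after sorting by end time, pick each interval compatible with the last pick.
Sorted by end: (4,5)  (3,7)  (9,10)  (5,11)  (11,13)
take (4,5); skip (3,7); take (9,10); take (11,13).
Selected 3 meetings.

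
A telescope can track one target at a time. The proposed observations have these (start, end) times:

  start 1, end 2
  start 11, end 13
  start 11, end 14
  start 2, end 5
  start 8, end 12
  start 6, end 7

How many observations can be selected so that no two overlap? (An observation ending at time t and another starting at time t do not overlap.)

4

Greedy by earliest finish: after sorting by end time, pick each interval compatible with the last pick.
By end time: (1,2), (2,5), (6,7), (8,12), (11,13), (11,14).
Pick (1,2); next start ≥ 2 → (2,5); next start ≥ 5 → (6,7); next start ≥ 7 → (8,12).
Selected 4 observations.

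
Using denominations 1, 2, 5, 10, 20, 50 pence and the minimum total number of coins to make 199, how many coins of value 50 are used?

199 = 3×50 + 2×20 + 1×5 + 2×2
Count of 50: 3

3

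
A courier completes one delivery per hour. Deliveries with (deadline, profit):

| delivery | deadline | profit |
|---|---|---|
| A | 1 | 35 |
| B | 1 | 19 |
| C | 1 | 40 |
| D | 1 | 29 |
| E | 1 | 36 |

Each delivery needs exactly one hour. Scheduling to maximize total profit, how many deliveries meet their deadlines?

1

Sort by profit descending; place each in the latest free slot ≤ its deadline.
By profit: C(d1,40), E(d1,36), A(d1,35), D(d1,29), B(d1,19)
C→slot 1; E skipped; A skipped; D skipped; B skipped.
1 of 5 scheduled.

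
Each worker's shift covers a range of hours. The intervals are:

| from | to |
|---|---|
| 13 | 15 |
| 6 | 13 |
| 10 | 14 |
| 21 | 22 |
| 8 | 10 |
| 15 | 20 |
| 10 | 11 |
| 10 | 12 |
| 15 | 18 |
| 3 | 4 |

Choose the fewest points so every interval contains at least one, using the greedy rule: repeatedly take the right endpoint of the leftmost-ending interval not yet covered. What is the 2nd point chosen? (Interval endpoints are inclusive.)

Sort by right endpoint; whenever an interval is uncovered, place a point at its right end.
By right end: [3,4]  [8,10]  [10,11]  [10,12]  [6,13]  [10,14]  [13,15]  [15,18]  [15,20]  [21,22]
[3,4] uncovered → point at 4; [8,10] uncovered → point at 10; [13,15] uncovered → point at 15; [21,22] uncovered → point at 22.
Points: 4, 10, 15, 22 (4 total).

10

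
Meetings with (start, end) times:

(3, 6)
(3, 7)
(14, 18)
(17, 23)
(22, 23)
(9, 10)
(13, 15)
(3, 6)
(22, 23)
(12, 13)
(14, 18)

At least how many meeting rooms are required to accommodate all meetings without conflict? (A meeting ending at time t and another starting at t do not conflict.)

3

The answer is the maximum number of intervals overlapping at any instant.
starts: [3, 3, 3, 9, 12, 13, 14, 14, 17, 22, 22]
ends:   [6, 6, 7, 10, 13, 15, 18, 18, 23, 23, 23]
s3→1 s3→2 s3→3  — peak 3.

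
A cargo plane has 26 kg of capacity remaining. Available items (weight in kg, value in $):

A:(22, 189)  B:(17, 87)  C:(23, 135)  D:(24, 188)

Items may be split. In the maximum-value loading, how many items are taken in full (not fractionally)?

Sort by value per unit weight and fill in that order.
Order: A (189/22=8.59) > D (188/24=7.83) > C (135/23=5.87) > B (87/17=5.12)
Fill: take A (22 @ 189) → take 4/24 of D → 31.33; 26/26 used.
1 item(s) taken whole; one partial (take 4/24 of D).

1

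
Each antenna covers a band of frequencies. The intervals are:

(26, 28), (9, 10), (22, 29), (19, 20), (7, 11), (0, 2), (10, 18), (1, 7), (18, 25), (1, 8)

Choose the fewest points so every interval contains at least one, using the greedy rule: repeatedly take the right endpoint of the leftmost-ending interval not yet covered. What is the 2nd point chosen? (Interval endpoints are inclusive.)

10

Process intervals by earliest right end; each time one isn't hit yet, stab at its right endpoint.
By right end: [0,2]  [1,7]  [1,8]  [9,10]  [7,11]  [10,18]  [19,20]  [18,25]  [26,28]  [22,29]
[0,2] uncovered → point at 2; [9,10] uncovered → point at 10; [19,20] uncovered → point at 20; [26,28] uncovered → point at 28.
Points: 2, 10, 20, 28 (4 total).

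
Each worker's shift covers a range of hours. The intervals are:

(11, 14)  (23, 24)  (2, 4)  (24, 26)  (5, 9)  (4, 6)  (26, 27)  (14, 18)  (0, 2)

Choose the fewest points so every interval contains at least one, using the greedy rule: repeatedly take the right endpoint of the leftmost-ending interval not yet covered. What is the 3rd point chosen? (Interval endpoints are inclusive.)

14

Process intervals by earliest right end; each time one isn't hit yet, stab at its right endpoint.
Sorted: [0,2] [2,4] [4,6] [5,9] [11,14] [14,18] [23,24] [24,26] [26,27]
{[0,2],[2,4]} hit by 2; {[4,6],[5,9]} hit by 6; {[11,14],[14,18]} hit by 14; {[23,24],[24,26]} hit by 24; {[26,27]} hit by 27.
Points: 2, 6, 14, 24, 27 (5 total).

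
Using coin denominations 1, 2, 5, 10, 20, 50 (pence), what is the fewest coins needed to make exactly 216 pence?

Use the largest denomination that fits, subtract, and repeat.
216 = 4×50 + 1×10 + 1×5 + 1×1
Total coins = 4 + 1 + 1 + 1 = 7

7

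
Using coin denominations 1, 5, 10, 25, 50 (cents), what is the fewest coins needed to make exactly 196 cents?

7

Use the largest denomination that fits, subtract, and repeat.
196 = 3×50 + 1×25 + 2×10 + 1×1
Total coins = 3 + 1 + 2 + 1 = 7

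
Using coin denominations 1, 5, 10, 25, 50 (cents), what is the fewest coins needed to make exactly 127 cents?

5

127 − 2×50→27 − 1×25→2 − 2×1→0
Total coins = 2 + 1 + 2 = 5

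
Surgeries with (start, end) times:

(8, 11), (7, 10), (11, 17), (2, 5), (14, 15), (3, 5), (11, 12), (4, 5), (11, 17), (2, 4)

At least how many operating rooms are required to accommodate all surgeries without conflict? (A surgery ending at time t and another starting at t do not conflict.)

Events (time:±→running): 2:+→1 2:+→2 3:+→3 … peak 3.

3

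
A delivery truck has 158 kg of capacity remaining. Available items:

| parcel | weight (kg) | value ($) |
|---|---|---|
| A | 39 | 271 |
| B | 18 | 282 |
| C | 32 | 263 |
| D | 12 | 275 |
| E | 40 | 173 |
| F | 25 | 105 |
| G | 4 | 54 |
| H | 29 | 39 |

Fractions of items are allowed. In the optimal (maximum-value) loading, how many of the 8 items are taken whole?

Sort by value per unit weight and fill in that order.
Ratios (sorted): D 22.92, B 15.67, G 13.50, C 8.22, A 6.95, E 4.33, F 4.20, H 1.34
take D (12 @ 275); take B (18 @ 282); take G (4 @ 54); take C (32 @ 263); take A (39 @ 271); take E (40 @ 173); take 13/25 of F → 54.60. Capacity used 158/158.
6 item(s) taken whole; one partial (take 13/25 of F).

6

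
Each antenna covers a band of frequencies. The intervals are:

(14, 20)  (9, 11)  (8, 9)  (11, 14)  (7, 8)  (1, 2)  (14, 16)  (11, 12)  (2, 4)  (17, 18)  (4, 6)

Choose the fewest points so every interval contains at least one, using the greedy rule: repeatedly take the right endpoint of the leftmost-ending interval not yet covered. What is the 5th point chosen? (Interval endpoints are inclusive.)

16

Process intervals by earliest right end; each time one isn't hit yet, stab at its right endpoint.
Sorted: [1,2] [2,4] [4,6] [7,8] [8,9] [9,11] [11,12] [11,14] [14,16] [17,18] [14,20]
{[1,2],[2,4]} hit by 2; {[4,6]} hit by 6; {[7,8],[8,9]} hit by 8; {[9,11],[11,12],[11,14]} hit by 11; {[14,16]} hit by 16; {[17,18],[14,20]} hit by 18.
Points: 2, 6, 8, 11, 16, 18 (6 total).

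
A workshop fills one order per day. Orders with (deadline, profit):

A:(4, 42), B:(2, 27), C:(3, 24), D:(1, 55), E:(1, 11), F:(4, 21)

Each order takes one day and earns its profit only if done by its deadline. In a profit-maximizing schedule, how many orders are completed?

4

By profit: D(d1,55), A(d4,42), B(d2,27), C(d3,24), F(d4,21), E(d1,11)
D→slot 1; A→slot 4; B→slot 2; C→slot 3; F skipped; E skipped.
4 of 6 scheduled.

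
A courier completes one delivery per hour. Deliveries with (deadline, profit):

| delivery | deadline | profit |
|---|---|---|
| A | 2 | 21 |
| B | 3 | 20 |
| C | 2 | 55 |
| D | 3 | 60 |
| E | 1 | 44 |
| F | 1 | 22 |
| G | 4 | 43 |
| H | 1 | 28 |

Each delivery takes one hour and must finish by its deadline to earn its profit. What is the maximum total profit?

Profit order: D=60 C=55 E=44 G=43 H=28 F=22 A=21 B=20
Assign: D→slot 3, C→slot 2, E→slot 1, G→slot 4, H skipped, F skipped, A skipped, B skipped.
Slots: [1:E] [2:C] [3:D] [4:G]
Profit = 44 + 55 + 60 + 43 = 202

202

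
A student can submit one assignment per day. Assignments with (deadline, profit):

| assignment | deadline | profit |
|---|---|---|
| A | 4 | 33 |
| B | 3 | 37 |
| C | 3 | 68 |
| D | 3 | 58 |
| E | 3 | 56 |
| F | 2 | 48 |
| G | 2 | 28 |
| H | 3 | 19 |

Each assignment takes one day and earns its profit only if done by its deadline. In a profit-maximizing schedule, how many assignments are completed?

By profit: C(d3,68), D(d3,58), E(d3,56), F(d2,48), B(d3,37), A(d4,33), G(d2,28), H(d3,19)
C→slot 3; D→slot 2; E→slot 1; F skipped; B skipped; A→slot 4; G skipped; H skipped.
4 of 8 scheduled.

4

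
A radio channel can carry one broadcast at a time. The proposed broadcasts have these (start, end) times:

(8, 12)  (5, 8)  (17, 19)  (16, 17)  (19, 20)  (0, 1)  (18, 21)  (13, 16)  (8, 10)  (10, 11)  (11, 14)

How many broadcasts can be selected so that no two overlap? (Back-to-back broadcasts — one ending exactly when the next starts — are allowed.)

Sort by end time and greedily take each interval whose start is ≥ the last chosen end.
Sorted by end: (0,1)  (5,8)  (8,10)  (10,11)  (8,12)  (11,14)  (13,16)  (16,17)  (17,19)  (19,20)  (18,21)
take (0,1); take (5,8); take (8,10); take (10,11); take (11,14); take (16,17); take (17,19); take (19,20).
Selected 8 broadcasts.

8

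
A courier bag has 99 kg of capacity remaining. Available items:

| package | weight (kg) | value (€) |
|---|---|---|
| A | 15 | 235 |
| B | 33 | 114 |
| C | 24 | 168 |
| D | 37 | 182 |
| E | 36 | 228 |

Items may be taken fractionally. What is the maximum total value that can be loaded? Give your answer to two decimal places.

749.05

Sort by value per unit weight and fill in that order.
Order: A (235/15=15.67) > C (168/24=7.00) > E (228/36=6.33) > D (182/37=4.92) > B (114/33=3.45)
Fill: take A (15 @ 235) → take C (24 @ 168) → take E (36 @ 228) → take 24/37 of D → 118.05; 99/99 used.
Total value = 749.05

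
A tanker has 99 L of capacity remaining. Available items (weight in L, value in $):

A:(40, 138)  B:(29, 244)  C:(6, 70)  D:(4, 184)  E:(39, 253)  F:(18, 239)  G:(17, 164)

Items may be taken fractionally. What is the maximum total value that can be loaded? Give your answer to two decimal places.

Greedy by value/weight ratio, highest first.
Order: D (184/4=46.00) > F (239/18=13.28) > C (70/6=11.67) > G (164/17=9.65) > B (244/29=8.41) > E (253/39=6.49) > A (138/40=3.45)
Fill: take D (4 @ 184) → take F (18 @ 239) → take C (6 @ 70) → take G (17 @ 164) → take B (29 @ 244) → take 25/39 of E → 162.18; 99/99 used.
Total value = 1063.18

1063.18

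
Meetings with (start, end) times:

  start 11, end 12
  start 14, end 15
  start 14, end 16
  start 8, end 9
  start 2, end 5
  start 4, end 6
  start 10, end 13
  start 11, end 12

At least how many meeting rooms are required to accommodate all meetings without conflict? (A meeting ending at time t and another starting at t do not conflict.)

The answer is the maximum number of intervals overlapping at any instant.
Events (time:±→running): 2:+→1 4:+→2 5:-→1 6:-→0 8:+→1 9:-→0 10:+→1 11:+→2 11:+→3 … peak 3.

3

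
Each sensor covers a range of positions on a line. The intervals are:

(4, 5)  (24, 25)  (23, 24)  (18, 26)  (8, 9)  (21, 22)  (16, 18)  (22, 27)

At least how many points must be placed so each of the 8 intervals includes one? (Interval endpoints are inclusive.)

By right end: [4,5]  [8,9]  [16,18]  [21,22]  [23,24]  [24,25]  [18,26]  [22,27]
[4,5] uncovered → point at 5; [8,9] uncovered → point at 9; [16,18] uncovered → point at 18; [21,22] uncovered → point at 22; [23,24] uncovered → point at 24.
Points: 5, 9, 18, 22, 24 (5 total).

5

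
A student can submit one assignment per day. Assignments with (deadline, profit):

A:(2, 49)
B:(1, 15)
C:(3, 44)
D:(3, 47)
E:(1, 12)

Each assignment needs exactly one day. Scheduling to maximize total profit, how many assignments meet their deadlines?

Take jobs in profit order; each goes to the latest open slot no later than its deadline.
By profit: A(d2,49), D(d3,47), C(d3,44), B(d1,15), E(d1,12)
A→slot 2; D→slot 3; C→slot 1; B skipped; E skipped.
3 of 5 scheduled.

3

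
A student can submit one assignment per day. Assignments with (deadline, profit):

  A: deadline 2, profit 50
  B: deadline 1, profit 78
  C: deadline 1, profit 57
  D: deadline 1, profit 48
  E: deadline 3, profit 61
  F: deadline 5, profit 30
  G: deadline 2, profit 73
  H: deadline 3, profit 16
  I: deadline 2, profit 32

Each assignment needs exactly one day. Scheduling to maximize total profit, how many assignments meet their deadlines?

4

Sort by profit descending; place each in the latest free slot ≤ its deadline.
Profit order: B=78 G=73 E=61 C=57 A=50 D=48 I=32 F=30 H=16
Assign: B→slot 1, G→slot 2, E→slot 3, C skipped, A skipped, D skipped, I skipped, F→slot 5, H skipped.
Slots: [1:B] [2:G] [3:E] [5:F]
4 of 9 scheduled.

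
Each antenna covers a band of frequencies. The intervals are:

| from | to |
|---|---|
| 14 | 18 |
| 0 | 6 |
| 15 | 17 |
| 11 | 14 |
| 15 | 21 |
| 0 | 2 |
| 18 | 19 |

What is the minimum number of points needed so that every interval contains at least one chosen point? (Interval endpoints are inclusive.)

4

Sorted: [0,2] [0,6] [11,14] [15,17] [14,18] [18,19] [15,21]
{[0,2],[0,6]} hit by 2; {[11,14]} hit by 14; {[15,17],[14,18]} hit by 17; {[18,19],[15,21]} hit by 19.
Points: 2, 14, 17, 19 (4 total).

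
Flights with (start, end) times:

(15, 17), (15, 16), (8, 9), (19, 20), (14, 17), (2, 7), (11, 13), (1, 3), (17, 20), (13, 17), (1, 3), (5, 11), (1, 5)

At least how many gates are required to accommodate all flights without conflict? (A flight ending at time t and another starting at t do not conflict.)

4

The answer is the maximum number of intervals overlapping at any instant.
Events (time:±→running): 1:+→1 1:+→2 1:+→3 2:+→4 … peak 4.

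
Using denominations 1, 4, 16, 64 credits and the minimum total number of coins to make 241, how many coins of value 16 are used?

241 = 3×64 + 3×16 + 1×1
Count of 16: 3

3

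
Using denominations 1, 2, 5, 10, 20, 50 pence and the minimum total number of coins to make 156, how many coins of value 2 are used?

Use the largest denomination that fits, subtract, and repeat.
156 = 3×50 + 1×5 + 1×1
Count of 2: 0

0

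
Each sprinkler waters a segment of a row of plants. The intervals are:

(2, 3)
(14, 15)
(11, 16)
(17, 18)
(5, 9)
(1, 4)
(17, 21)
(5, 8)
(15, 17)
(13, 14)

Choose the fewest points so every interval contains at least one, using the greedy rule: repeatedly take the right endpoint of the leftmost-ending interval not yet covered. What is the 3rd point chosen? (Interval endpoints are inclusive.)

14

Process intervals by earliest right end; each time one isn't hit yet, stab at its right endpoint.
By right end: [2,3]  [1,4]  [5,8]  [5,9]  [13,14]  [14,15]  [11,16]  [15,17]  [17,18]  [17,21]
[2,3] uncovered → point at 3; [5,8] uncovered → point at 8; [13,14] uncovered → point at 14; [15,17] uncovered → point at 17.
Points: 3, 8, 14, 17 (4 total).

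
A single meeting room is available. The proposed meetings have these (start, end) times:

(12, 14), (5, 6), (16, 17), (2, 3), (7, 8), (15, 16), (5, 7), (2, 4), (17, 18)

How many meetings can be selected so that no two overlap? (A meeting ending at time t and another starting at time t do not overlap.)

7

By end time: (2,3), (2,4), (5,6), (5,7), (7,8), (12,14), (15,16), (16,17), (17,18).
Pick (2,3); next start ≥ 3 → (5,6); next start ≥ 6 → (7,8); next start ≥ 8 → (12,14); next start ≥ 14 → (15,16); next start ≥ 16 → (16,17); next start ≥ 17 → (17,18).
Selected 7 meetings.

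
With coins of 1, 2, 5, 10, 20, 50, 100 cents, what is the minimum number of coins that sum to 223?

5

Use the largest denomination that fits, subtract, and repeat.
223 − 2×100→23 − 1×20→3 − 1×2→1 − 1×1→0
Total coins = 2 + 1 + 1 + 1 = 5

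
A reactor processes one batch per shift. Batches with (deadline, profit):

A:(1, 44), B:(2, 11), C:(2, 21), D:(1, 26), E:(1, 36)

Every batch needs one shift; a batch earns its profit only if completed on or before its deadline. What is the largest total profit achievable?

65

Sort by profit descending; place each in the latest free slot ≤ its deadline.
By profit: A(d1,44), E(d1,36), D(d1,26), C(d2,21), B(d2,11)
A→slot 1; E skipped; D skipped; C→slot 2; B skipped.
Profit = 44 + 21 = 65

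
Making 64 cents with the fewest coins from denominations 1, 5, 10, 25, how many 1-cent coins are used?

Greedy: take as many of the largest coin as possible, then repeat with the remainder.
64 = 2×25 + 1×10 + 4×1
Count of 1: 4

4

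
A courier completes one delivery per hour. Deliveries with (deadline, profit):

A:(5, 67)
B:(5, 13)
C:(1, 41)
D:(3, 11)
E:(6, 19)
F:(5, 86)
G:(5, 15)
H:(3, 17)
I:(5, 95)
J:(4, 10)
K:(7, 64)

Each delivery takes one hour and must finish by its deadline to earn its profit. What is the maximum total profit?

389

By profit: I(d5,95), F(d5,86), A(d5,67), K(d7,64), C(d1,41), E(d6,19), H(d3,17), G(d5,15), B(d5,13), D(d3,11), J(d4,10)
I→slot 5; F→slot 4; A→slot 3; K→slot 7; C→slot 1; E→slot 6; H→slot 2; G skipped; B skipped; D skipped; J skipped.
Profit = 41 + 17 + 67 + 86 + 95 + 19 + 64 = 389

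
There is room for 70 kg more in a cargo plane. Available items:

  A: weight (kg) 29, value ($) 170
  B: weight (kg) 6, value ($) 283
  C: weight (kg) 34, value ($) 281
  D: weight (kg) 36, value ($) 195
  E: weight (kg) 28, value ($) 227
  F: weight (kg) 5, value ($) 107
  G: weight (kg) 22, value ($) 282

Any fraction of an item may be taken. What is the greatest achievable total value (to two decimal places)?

977.32

Sort by value per unit weight and fill in that order.
Order: B (283/6=47.17) > F (107/5=21.40) > G (282/22=12.82) > C (281/34=8.26) > E (227/28=8.11) > A (170/29=5.86) > D (195/36=5.42)
Fill: take B (6 @ 283) → take F (5 @ 107) → take G (22 @ 282) → take C (34 @ 281) → take 3/28 of E → 24.32; 70/70 used.
Total value = 977.32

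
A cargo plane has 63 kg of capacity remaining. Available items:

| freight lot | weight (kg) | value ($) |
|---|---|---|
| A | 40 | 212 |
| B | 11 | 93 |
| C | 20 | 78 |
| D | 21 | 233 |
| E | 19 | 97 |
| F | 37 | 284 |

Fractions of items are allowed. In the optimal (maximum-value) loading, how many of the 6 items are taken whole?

Sort by value per unit weight and fill in that order.
Order: D (233/21=11.10) > B (93/11=8.45) > F (284/37=7.68) > A (212/40=5.30) > E (97/19=5.11) > C (78/20=3.90)
Fill: take D (21 @ 233) → take B (11 @ 93) → take 31/37 of F → 237.95; 63/63 used.
2 item(s) taken whole; one partial (take 31/37 of F).

2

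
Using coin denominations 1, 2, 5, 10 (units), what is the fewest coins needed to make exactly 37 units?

5

Use the largest denomination that fits, subtract, and repeat.
37 = 3×10 + 1×5 + 1×2
Total coins = 3 + 1 + 1 = 5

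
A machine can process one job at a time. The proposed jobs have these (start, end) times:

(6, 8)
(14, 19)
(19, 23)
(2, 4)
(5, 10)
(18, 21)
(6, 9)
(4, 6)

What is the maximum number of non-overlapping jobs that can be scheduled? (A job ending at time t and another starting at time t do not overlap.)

5

Sort by end time and greedily take each interval whose start is ≥ the last chosen end.
By end time: (2,4), (4,6), (6,8), (6,9), (5,10), (14,19), (18,21), (19,23).
Pick (2,4); next start ≥ 4 → (4,6); next start ≥ 6 → (6,8); next start ≥ 8 → (14,19); next start ≥ 19 → (19,23).
Selected 5 jobs.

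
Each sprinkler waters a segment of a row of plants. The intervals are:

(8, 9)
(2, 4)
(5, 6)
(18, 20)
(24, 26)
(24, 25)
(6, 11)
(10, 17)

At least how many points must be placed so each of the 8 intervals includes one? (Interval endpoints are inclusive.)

6

Process intervals by earliest right end; each time one isn't hit yet, stab at its right endpoint.
By right end: [2,4]  [5,6]  [8,9]  [6,11]  [10,17]  [18,20]  [24,25]  [24,26]
[2,4] uncovered → point at 4; [5,6] uncovered → point at 6; [8,9] uncovered → point at 9; [10,17] uncovered → point at 17; [18,20] uncovered → point at 20; [24,25] uncovered → point at 25.
Points: 4, 6, 9, 17, 20, 25 (6 total).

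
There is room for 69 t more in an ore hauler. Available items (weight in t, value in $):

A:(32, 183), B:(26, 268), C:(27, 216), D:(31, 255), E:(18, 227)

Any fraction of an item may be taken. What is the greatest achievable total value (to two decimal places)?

Ratios (sorted): E 12.61, B 10.31, D 8.23, C 8.00, A 5.72
take E (18 @ 227); take B (26 @ 268); take 25/31 of D → 205.65. Capacity used 69/69.
Total value = 700.65

700.65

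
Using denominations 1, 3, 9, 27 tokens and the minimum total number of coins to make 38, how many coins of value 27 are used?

Use the largest denomination that fits, subtract, and repeat.
38 = 1×27 + 1×9 + 2×1
Count of 27: 1

1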